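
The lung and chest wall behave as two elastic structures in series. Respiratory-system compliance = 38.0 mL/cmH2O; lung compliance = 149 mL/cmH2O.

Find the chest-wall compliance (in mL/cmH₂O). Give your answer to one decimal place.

1/Ccw = 1/Crs − 1/CL.
1/Ccw = 1/38.0 − 1/149 = 0.0196.
Ccw = 51.02 mL/cmH2O.

51.0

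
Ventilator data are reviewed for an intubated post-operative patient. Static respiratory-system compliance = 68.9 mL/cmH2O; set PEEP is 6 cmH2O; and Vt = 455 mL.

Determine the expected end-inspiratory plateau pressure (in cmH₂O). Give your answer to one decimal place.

12.6

Pplat = PEEP + Vt / Cstat = 6 + 455 / 68.9 = 6 + 6.604 = 12.604 cmH2O.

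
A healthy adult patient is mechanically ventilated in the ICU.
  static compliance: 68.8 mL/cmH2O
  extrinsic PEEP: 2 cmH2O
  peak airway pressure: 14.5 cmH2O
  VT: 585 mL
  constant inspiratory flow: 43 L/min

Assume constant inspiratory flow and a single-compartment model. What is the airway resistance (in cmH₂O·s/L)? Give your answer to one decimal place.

Flow: 43 L/min ÷ 60 = 0.7167 L/s.
Equation of motion (constant flow): PIP = Vt/C + R·V̇ + PEEP.
R·V̇ = PIP − Vt/C − PEEP = 14.5 − 585/68.8 − 2 = 14.5 − 8.503 − 2 = 3.997 cmH2O.
R = 3.997 / 0.7167 = 5.577 cmH2O·s/L.

5.6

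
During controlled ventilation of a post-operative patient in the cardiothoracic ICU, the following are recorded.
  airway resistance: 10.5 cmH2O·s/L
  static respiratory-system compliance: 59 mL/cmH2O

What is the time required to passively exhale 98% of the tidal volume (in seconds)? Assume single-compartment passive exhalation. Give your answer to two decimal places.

2.42

τ = R × C = 10.5 × 59 mL/cmH2O = 10.5 × 0.059 L/cmH2O = 0.6195 s.
Exhaled fraction f = 1 − e^(−t/τ) → t = −τ·ln(1 − f) = −0.6195·ln(0.02) = 2.423 s.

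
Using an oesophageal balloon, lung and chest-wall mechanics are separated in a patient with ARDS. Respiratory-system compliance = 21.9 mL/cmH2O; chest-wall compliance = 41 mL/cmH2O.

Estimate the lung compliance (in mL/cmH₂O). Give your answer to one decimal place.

47.0

1/CL = 1/Crs − 1/Ccw.
1/CL = 1/21.9 − 1/41 = 0.02127.
CL = 47.015 mL/cmH2O.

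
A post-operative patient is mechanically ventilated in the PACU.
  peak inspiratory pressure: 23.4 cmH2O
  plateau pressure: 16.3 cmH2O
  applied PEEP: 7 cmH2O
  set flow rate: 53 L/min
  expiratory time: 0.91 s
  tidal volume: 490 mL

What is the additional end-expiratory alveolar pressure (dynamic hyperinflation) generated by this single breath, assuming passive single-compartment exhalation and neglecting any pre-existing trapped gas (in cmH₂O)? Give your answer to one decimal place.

1.1

Flow: 53 L/min ÷ 60 = 0.8833 L/s.
R = (PIP − Pplat)/V̇ = (23.4 − 16.3) / 0.8833 = 7.1/0.8833 = 8.038 cmH2O·s/L.
C = Vt/(Pplat − PEEP) = 490.0 / (16.3 − 7) = 490.0/9.3 = 52.688 mL/cmH2O.
τ = R × C = 8.038 × 0.05269 L/cmH2O = 0.4235 s.
Fraction remaining = e^(−Te/τ) = e^(−0.91/0.4235) = 0.1166; trapped volume = 490.0 × 0.1166 = 57.134 mL.
Additional alveolar pressure from trapping ≈ V_trapped / C = 57.134 / 52.688 = 1.084 cmH2O.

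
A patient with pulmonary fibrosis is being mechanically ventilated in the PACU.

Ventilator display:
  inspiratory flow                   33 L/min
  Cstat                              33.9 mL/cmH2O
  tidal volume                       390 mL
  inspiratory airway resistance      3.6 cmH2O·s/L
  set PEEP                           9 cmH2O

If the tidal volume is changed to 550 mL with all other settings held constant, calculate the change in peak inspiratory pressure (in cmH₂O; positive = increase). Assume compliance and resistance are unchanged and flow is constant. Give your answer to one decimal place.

PIP = Vt/C + R·V̇ + PEEP (constant-flow equation of motion).
Only the elastic term changes: ΔPIP = ΔVt / C = (550 − 390) / 33.9 = 4.72 cmH2O.

4.7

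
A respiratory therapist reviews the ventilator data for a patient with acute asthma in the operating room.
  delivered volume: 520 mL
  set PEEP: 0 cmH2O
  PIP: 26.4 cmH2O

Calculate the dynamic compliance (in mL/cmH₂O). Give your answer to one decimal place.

Dynamic compliance = Vt / (PIP − PEEP) = 520 / (26.4 − 0) = 520 / 26.4 = 19.697 mL/cmH2O.

19.7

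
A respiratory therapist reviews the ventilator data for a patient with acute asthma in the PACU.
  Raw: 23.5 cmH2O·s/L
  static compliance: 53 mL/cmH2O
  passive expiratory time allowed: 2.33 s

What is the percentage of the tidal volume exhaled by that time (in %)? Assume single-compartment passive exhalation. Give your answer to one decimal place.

84.6

τ = R × C = 23.5 × 53 mL/cmH2O = 23.5 × 0.053 L/cmH2O = 1.246 s.
Passive exhalation: V(t)/V₀ = e^(−t/τ) = e^(−2.33/1.246) = 0.1541.
Fraction exhaled = 1 − 0.1541 = 0.8459 → 84.59%.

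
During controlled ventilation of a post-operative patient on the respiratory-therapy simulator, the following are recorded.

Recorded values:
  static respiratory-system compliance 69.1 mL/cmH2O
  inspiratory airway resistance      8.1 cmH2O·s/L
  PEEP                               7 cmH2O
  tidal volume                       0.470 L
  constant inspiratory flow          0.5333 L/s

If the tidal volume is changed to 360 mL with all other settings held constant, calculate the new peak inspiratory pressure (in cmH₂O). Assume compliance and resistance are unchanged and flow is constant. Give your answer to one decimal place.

16.5

PIP = Vt/C + R·V̇ + PEEP (constant-flow equation of motion).
Only the elastic term changes: ΔPIP = ΔVt / C = (360 − 470) / 69.1 = -1.592 cmH2O.
Original PIP = 470/69.1 + 8.1×0.5333 + 7 = 18.121 cmH2O; new PIP = 18.121 + (-1.592) = 16.529 cmH2O.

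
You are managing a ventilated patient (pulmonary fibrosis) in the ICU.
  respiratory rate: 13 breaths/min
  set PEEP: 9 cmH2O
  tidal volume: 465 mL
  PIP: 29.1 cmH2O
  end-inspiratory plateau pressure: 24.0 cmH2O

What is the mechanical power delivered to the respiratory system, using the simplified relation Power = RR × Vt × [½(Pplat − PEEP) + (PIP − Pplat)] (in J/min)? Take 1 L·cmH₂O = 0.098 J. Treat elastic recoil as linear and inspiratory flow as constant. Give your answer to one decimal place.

7.5

Per-breath work = Vt × [½(Pplat−PEEP) + (PIP−Pplat)] = 0.465 × [0.5×15.0 + 5.1] = 0.465 × 12.6 = 5.859 L·cmH2O.
Power = 13 × 5.859 = 76.167 L·cmH2O/min.
× 0.098 J/(L·cmH2O) → 7.464 J/min.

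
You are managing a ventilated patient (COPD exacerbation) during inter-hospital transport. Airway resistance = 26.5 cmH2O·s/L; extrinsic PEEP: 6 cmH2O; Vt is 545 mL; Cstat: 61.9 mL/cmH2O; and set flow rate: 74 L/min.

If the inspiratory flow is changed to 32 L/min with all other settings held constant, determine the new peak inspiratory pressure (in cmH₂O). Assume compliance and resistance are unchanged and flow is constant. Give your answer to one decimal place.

Flow: 74 L/min ÷ 60 = 1.2333 L/s.
New flow: 32 L/min ÷ 60 = 0.5333 L/s.
PIP = Vt/C + R·V̇ + PEEP (constant-flow equation of motion).
Only the resistive term changes: ΔPIP = R × ΔV̇ = 26.5 × (0.5333 − 1.2333) = 26.5 × -0.7 = -18.55 cmH2O.
Original PIP = 545/61.9 + 26.5×1.2333 + 6 = 47.487 cmH2O; new PIP = 47.487 + (-18.55) = 28.937 cmH2O.

28.9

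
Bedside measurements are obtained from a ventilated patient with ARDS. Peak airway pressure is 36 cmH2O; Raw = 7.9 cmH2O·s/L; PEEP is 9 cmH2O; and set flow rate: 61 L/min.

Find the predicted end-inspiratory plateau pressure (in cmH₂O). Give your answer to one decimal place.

Flow: 61 L/min ÷ 60 = 1.0167 L/s.
Pplat = PIP − Raw × flow = 36 − 7.9 × 1.0167 = 36 − 8.032 = 27.968 cmH2O.

28.0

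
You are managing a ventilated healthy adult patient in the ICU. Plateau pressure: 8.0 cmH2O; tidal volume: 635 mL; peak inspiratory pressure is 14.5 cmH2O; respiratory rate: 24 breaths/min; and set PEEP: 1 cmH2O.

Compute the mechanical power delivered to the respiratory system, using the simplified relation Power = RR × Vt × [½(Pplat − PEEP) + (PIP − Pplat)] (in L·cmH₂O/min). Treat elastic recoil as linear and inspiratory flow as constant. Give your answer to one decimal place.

152.4

Per-breath work = Vt × [½(Pplat−PEEP) + (PIP−Pplat)] = 0.635 × [0.5×7.0 + 6.5] = 0.635 × 10.0 = 6.35 L·cmH2O.
Power = 24 × 6.35 = 152.4 L·cmH2O/min.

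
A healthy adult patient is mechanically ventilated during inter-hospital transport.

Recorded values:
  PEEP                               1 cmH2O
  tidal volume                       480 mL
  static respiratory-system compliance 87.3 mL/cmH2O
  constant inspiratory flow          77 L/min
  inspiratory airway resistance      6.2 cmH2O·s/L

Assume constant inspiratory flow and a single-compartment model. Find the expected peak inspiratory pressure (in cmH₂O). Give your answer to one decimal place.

14.5

Flow: 77 L/min ÷ 60 = 1.2833 L/s.
Equation of motion (constant flow): PIP = Vt/C + R·V̇ + PEEP.
PIP = 480/87.3 + 6.2×1.2833 + 1 = 5.498 + 7.956 + 1 = 14.454 cmH2O.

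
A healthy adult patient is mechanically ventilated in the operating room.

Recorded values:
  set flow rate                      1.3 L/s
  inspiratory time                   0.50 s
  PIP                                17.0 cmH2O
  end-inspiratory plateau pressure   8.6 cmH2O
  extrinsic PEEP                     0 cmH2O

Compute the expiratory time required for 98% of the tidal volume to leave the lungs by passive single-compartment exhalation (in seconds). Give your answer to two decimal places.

1.91

Vt = flow × Ti = 1.3 L/s × 0.50 s × 1000 mL/L = 650.0 mL.
R = (PIP − Pplat)/V̇ = (17.0 − 8.6) / 1.3 = 8.4/1.3 = 6.462 cmH2O·s/L.
C = Vt/(Pplat − PEEP) = 650.0 / (8.6 − 0) = 650.0/8.6 = 75.581 mL/cmH2O.
τ = R × C = 6.462 × 0.07558 L/cmH2O = 0.4884 s.
t = −τ·ln(1 − 0.98) = −0.4884·ln(0.02) = 1.911 s.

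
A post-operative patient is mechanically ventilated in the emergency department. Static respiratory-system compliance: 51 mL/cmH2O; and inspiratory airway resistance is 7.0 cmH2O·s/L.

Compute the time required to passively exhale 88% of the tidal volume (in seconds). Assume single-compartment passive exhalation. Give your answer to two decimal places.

0.76

τ = R × C = 7.0 × 51 mL/cmH2O = 7.0 × 0.051 L/cmH2O = 0.357 s.
Exhaled fraction f = 1 − e^(−t/τ) → t = −τ·ln(1 − f) = −0.357·ln(0.12) = 0.7569 s.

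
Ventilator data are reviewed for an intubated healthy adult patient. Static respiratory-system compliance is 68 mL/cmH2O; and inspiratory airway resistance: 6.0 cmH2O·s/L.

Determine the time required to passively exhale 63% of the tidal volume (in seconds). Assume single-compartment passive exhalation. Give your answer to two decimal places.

0.41

τ = R × C = 6.0 × 68 mL/cmH2O = 6.0 × 0.068 L/cmH2O = 0.408 s.
Exhaled fraction f = 1 − e^(−t/τ) → t = −τ·ln(1 − f) = −0.408·ln(0.37) = 0.4057 s.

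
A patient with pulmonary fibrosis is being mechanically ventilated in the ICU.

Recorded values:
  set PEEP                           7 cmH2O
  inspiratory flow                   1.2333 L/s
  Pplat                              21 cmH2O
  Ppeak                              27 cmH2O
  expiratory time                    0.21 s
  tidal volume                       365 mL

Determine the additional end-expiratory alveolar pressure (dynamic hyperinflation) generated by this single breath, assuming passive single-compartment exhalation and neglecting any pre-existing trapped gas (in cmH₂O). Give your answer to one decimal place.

R = (PIP − Pplat)/V̇ = (27 − 21) / 1.2333 = 6.0/1.2333 = 4.865 cmH2O·s/L.
C = Vt/(Pplat − PEEP) = 365.0 / (21 − 7) = 365.0/14.0 = 26.071 mL/cmH2O.
τ = R × C = 4.865 × 0.02607 L/cmH2O = 0.1268 s.
Fraction remaining = e^(−Te/τ) = e^(−0.21/0.1268) = 0.1909; trapped volume = 365.0 × 0.1909 = 69.679 mL.
Additional alveolar pressure from trapping ≈ V_trapped / C = 69.679 / 26.071 = 2.673 cmH2O.

2.7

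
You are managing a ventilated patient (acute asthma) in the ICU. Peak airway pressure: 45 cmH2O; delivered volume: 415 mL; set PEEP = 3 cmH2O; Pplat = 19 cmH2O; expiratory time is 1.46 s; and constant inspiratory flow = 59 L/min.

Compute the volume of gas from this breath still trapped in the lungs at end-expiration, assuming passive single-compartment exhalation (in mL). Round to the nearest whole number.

49

Flow: 59 L/min ÷ 60 = 0.9833 L/s.
R = (PIP − Pplat)/V̇ = (45 − 19) / 0.9833 = 26.0/0.9833 = 26.442 cmH2O·s/L.
C = Vt/(Pplat − PEEP) = 415.0 / (19 − 3) = 415.0/16.0 = 25.938 mL/cmH2O.
τ = R × C = 26.442 × 0.02594 L/cmH2O = 0.6859 s.
Fraction remaining = e^(−Te/τ) = e^(−1.46/0.6859) = 0.119.
Trapped volume = 415.0 × 0.119 = 49.385 mL.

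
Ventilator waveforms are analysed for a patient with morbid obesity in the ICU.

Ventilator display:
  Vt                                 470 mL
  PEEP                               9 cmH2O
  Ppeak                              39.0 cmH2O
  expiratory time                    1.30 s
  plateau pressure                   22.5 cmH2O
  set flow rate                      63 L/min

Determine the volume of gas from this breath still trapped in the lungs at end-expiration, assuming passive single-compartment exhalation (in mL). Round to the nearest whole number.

44

Flow: 63 L/min ÷ 60 = 1.05 L/s.
R = (PIP − Pplat)/V̇ = (39.0 − 22.5) / 1.05 = 16.5/1.05 = 15.714 cmH2O·s/L.
C = Vt/(Pplat − PEEP) = 470.0 / (22.5 − 9) = 470.0/13.5 = 34.815 mL/cmH2O.
τ = R × C = 15.714 × 0.03482 L/cmH2O = 0.5472 s.
Fraction remaining = e^(−Te/τ) = e^(−1.30/0.5472) = 0.09295.
Trapped volume = 470.0 × 0.09295 = 43.687 mL.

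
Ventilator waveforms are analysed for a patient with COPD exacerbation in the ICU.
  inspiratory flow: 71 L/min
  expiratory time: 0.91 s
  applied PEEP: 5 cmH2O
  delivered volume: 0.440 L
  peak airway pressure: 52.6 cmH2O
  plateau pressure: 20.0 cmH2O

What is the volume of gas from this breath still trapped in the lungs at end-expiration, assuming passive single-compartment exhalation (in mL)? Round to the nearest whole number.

143

Flow: 71 L/min ÷ 60 = 1.1833 L/s.
R = (PIP − Pplat)/V̇ = (52.6 − 20.0) / 1.1833 = 32.6/1.1833 = 27.55 cmH2O·s/L.
C = Vt/(Pplat − PEEP) = 440.0 / (20.0 − 5) = 440.0/15.0 = 29.333 mL/cmH2O.
τ = R × C = 27.55 × 0.02933 L/cmH2O = 0.808 s.
Fraction remaining = e^(−Te/τ) = e^(−0.91/0.808) = 0.3243.
Trapped volume = 440.0 × 0.3243 = 142.69 mL.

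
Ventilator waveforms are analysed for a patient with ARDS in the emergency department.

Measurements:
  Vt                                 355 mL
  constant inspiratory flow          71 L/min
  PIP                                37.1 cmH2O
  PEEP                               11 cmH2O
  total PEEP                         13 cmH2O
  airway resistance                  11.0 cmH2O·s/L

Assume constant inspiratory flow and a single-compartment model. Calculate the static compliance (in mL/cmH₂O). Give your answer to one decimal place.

Flow: 71 L/min ÷ 60 = 1.1833 L/s.
Total PEEP = 13 cmH2O (set 11 + intrinsic 2); this is the baseline alveolar pressure.
Equation of motion (constant flow): PIP = Vt/C + R·V̇ + PEEP.
Vt/C = PIP − R·V̇ − PEEP = 37.1 − 11.0×1.1833 − 13 = 37.1 − 13.016 − 13 = 11.084 cmH2O.
C = Vt / 11.084 = 355 / 11.084 = 32.028 mL/cmH2O.

32.0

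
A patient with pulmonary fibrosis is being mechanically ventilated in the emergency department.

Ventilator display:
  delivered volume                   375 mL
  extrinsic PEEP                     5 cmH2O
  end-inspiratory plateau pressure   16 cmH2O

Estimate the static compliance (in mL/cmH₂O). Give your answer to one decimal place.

Cstat = Vt / (Pplat − PEEP) = 375 / (16 − 5) = 375 / 11.0 = 34.091 mL/cmH2O.

34.1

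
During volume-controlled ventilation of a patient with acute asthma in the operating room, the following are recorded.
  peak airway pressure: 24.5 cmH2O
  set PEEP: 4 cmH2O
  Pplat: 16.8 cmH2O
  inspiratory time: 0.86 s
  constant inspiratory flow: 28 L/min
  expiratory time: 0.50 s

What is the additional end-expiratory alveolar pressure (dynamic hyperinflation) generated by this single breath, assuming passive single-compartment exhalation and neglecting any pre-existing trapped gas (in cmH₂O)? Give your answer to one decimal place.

4.9

Flow: 28 L/min ÷ 60 = 0.4667 L/s.
Vt = flow × Ti = 0.4667 L/s × 0.86 s × 1000 mL/L = 401.36 mL.
R = (PIP − Pplat)/V̇ = (24.5 − 16.8) / 0.4667 = 7.7/0.4667 = 16.499 cmH2O·s/L.
C = Vt/(Pplat − PEEP) = 401.36 / (16.8 − 4) = 401.36/12.8 = 31.356 mL/cmH2O.
τ = R × C = 16.499 × 0.03136 L/cmH2O = 0.5174 s.
Fraction remaining = e^(−Te/τ) = e^(−0.50/0.5174) = 0.3805; trapped volume = 401.36 × 0.3805 = 152.72 mL.
Additional alveolar pressure from trapping ≈ V_trapped / C = 152.72 / 31.356 = 4.871 cmH2O.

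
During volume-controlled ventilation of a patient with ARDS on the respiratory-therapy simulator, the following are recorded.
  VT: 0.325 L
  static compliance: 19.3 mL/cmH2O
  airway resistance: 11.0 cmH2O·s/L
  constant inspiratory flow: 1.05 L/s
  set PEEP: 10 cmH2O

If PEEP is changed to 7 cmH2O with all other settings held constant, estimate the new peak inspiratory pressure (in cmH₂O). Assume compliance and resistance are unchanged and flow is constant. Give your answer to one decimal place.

PIP = Vt/C + R·V̇ + PEEP (constant-flow equation of motion).
Only the baseline term changes: ΔPIP = ΔPEEP = 7 − 10 = -3.0 cmH2O.
Original PIP = 325/19.3 + 11.0×1.05 + 10 = 38.389 cmH2O; new PIP = 38.389 + (-3.0) = 35.389 cmH2O.

35.4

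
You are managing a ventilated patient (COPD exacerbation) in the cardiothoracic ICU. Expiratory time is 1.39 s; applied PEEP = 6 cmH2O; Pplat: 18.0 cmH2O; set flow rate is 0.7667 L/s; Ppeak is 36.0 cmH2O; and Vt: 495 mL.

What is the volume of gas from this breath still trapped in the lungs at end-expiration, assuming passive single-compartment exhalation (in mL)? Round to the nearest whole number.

R = (PIP − Pplat)/V̇ = (36.0 − 18.0) / 0.7667 = 18.0/0.7667 = 23.477 cmH2O·s/L.
C = Vt/(Pplat − PEEP) = 495.0 / (18.0 − 6) = 495.0/12.0 = 41.25 mL/cmH2O.
τ = R × C = 23.477 × 0.04125 L/cmH2O = 0.9684 s.
Fraction remaining = e^(−Te/τ) = e^(−1.39/0.9684) = 0.238.
Trapped volume = 495.0 × 0.238 = 117.81 mL.

118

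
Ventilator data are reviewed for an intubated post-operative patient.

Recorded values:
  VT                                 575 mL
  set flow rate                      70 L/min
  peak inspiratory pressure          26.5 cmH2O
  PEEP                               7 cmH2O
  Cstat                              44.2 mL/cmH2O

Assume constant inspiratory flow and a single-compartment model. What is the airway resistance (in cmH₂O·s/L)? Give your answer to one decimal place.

5.6

Flow: 70 L/min ÷ 60 = 1.1667 L/s.
Equation of motion (constant flow): PIP = Vt/C + R·V̇ + PEEP.
R·V̇ = PIP − Vt/C − PEEP = 26.5 − 575/44.2 − 7 = 26.5 − 13.009 − 7 = 6.491 cmH2O.
R = 6.491 / 1.1667 = 5.564 cmH2O·s/L.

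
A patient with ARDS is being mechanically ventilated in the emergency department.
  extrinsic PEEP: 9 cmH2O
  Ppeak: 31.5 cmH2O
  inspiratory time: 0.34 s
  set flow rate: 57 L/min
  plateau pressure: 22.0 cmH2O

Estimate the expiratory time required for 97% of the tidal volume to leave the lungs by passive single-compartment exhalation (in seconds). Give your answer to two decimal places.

0.87

Flow: 57 L/min ÷ 60 = 0.95 L/s.
Vt = flow × Ti = 0.95 L/s × 0.34 s × 1000 mL/L = 323.0 mL.
R = (PIP − Pplat)/V̇ = (31.5 − 22.0) / 0.95 = 9.5/0.95 = 10.0 cmH2O·s/L.
C = Vt/(Pplat − PEEP) = 323.0 / (22.0 − 9) = 323.0/13.0 = 24.846 mL/cmH2O.
τ = R × C = 10.0 × 0.02485 L/cmH2O = 0.2485 s.
t = −τ·ln(1 − 0.97) = −0.2485·ln(0.03) = 0.8714 s.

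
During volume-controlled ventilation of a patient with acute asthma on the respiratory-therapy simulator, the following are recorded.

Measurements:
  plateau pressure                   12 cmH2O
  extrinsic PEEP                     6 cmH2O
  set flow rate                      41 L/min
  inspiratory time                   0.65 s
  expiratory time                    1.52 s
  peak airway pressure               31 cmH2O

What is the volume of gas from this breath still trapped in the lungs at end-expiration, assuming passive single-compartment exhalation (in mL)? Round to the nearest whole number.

212

Flow: 41 L/min ÷ 60 = 0.6833 L/s.
Vt = flow × Ti = 0.6833 L/s × 0.65 s × 1000 mL/L = 444.15 mL.
R = (PIP − Pplat)/V̇ = (31 − 12) / 0.6833 = 19.0/0.6833 = 27.806 cmH2O·s/L.
C = Vt/(Pplat − PEEP) = 444.15 / (12 − 6) = 444.15/6.0 = 74.025 mL/cmH2O.
τ = R × C = 27.806 × 0.07403 L/cmH2O = 2.058 s.
Fraction remaining = e^(−Te/τ) = e^(−1.52/2.058) = 0.4778.
Trapped volume = 444.15 × 0.4778 = 212.21 mL.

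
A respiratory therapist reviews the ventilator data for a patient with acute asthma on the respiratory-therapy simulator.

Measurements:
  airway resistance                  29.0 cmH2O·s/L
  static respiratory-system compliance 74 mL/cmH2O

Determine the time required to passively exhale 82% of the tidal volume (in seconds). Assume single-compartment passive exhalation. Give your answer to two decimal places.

3.68

τ = R × C = 29.0 × 74 mL/cmH2O = 29.0 × 0.074 L/cmH2O = 2.146 s.
Exhaled fraction f = 1 − e^(−t/τ) → t = −τ·ln(1 − f) = −2.146·ln(0.18) = 3.68 s.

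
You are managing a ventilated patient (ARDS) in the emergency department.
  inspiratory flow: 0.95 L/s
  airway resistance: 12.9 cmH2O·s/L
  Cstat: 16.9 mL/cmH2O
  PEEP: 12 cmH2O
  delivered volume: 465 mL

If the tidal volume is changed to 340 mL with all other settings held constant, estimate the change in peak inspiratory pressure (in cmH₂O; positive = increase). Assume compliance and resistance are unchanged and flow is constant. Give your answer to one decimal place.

-7.4

PIP = Vt/C + R·V̇ + PEEP (constant-flow equation of motion).
Only the elastic term changes: ΔPIP = ΔVt / C = (340 − 465) / 16.9 = -7.396 cmH2O.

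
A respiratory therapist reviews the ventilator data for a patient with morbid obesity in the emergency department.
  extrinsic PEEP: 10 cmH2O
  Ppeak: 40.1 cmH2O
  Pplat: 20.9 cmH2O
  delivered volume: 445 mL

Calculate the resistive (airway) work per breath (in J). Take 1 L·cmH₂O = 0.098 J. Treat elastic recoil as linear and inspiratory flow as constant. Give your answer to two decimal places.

0.84

With constant inspiratory flow the resistive pressure is constant at PIP − Pplat = 40.1 − 20.9 = 19.2 cmH2O, so resistive work = 19.2 × 0.445 = 8.544 L·cmH2O.
× 0.098 J/(L·cmH2O) → 0.8373 J.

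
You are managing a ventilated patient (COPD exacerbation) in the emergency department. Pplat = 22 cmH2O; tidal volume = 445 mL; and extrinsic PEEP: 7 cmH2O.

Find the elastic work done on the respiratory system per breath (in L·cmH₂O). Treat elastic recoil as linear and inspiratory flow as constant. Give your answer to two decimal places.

Elastic work ≈ ½ × (Pplat − PEEP) × Vt = 0.5 × (22 − 7) × 0.445 L = 0.5 × 15.0 × 0.445 = 3.338 L·cmH2O.

3.34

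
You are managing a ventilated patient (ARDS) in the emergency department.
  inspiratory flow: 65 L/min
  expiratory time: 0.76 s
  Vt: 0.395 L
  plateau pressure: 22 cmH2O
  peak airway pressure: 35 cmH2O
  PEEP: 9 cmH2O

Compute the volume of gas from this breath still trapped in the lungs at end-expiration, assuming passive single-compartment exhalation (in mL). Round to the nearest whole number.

Flow: 65 L/min ÷ 60 = 1.0833 L/s.
R = (PIP − Pplat)/V̇ = (35 − 22) / 1.0833 = 13.0/1.0833 = 12.0 cmH2O·s/L.
C = Vt/(Pplat − PEEP) = 395.0 / (22 − 9) = 395.0/13.0 = 30.385 mL/cmH2O.
τ = R × C = 12.0 × 0.03039 L/cmH2O = 0.3647 s.
Fraction remaining = e^(−Te/τ) = e^(−0.76/0.3647) = 0.1244.
Trapped volume = 395.0 × 0.1244 = 49.138 mL.

49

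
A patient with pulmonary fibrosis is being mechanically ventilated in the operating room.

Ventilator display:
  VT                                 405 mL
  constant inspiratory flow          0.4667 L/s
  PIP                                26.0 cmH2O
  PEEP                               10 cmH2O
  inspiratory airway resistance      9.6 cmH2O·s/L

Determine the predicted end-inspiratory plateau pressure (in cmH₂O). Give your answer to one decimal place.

21.5

Pplat = PIP − Raw × flow = 26.0 − 9.6 × 0.4667 = 26.0 − 4.48 = 21.52 cmH2O.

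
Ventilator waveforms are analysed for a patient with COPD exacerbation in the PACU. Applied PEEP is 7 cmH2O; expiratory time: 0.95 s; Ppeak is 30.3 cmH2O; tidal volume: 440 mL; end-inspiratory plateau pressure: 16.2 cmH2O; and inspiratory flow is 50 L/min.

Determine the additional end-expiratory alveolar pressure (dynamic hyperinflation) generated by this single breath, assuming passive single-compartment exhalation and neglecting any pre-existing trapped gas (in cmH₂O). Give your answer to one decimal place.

2.8

Flow: 50 L/min ÷ 60 = 0.8333 L/s.
R = (PIP − Pplat)/V̇ = (30.3 − 16.2) / 0.8333 = 14.1/0.8333 = 16.921 cmH2O·s/L.
C = Vt/(Pplat − PEEP) = 440.0 / (16.2 − 7) = 440.0/9.2 = 47.826 mL/cmH2O.
τ = R × C = 16.921 × 0.04783 L/cmH2O = 0.8093 s.
Fraction remaining = e^(−Te/τ) = e^(−0.95/0.8093) = 0.3092; trapped volume = 440.0 × 0.3092 = 136.05 mL.
Additional alveolar pressure from trapping ≈ V_trapped / C = 136.05 / 47.826 = 2.845 cmH2O.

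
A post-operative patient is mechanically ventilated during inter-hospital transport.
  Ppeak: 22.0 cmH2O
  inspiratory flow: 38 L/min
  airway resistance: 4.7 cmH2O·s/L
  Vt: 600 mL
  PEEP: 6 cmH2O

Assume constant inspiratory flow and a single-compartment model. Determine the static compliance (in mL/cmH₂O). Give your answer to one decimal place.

Flow: 38 L/min ÷ 60 = 0.6333 L/s.
Equation of motion (constant flow): PIP = Vt/C + R·V̇ + PEEP.
Vt/C = PIP − R·V̇ − PEEP = 22.0 − 4.7×0.6333 − 6 = 22.0 − 2.977 − 6 = 13.023 cmH2O.
C = Vt / 13.023 = 600 / 13.023 = 46.072 mL/cmH2O.

46.1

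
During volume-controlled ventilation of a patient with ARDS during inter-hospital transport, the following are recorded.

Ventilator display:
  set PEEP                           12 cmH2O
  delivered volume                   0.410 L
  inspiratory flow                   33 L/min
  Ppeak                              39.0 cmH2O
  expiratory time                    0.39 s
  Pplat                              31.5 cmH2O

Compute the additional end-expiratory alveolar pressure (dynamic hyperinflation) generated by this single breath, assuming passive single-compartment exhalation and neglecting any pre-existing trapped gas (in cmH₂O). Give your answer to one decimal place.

Flow: 33 L/min ÷ 60 = 0.55 L/s.
R = (PIP − Pplat)/V̇ = (39.0 − 31.5) / 0.55 = 7.5/0.55 = 13.636 cmH2O·s/L.
C = Vt/(Pplat − PEEP) = 410.0 / (31.5 − 12) = 410.0/19.5 = 21.026 mL/cmH2O.
τ = R × C = 13.636 × 0.02103 L/cmH2O = 0.2868 s.
Fraction remaining = e^(−Te/τ) = e^(−0.39/0.2868) = 0.2567; trapped volume = 410.0 × 0.2567 = 105.25 mL.
Additional alveolar pressure from trapping ≈ V_trapped / C = 105.25 / 21.026 = 5.006 cmH2O.

5.0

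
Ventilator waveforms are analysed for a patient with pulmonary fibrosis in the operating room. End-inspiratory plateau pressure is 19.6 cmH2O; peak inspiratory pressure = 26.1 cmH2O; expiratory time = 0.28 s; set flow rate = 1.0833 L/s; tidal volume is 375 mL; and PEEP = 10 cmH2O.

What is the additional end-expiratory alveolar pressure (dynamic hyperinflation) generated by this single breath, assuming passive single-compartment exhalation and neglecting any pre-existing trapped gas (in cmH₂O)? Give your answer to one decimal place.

R = (PIP − Pplat)/V̇ = (26.1 − 19.6) / 1.0833 = 6.5/1.0833 = 6.0 cmH2O·s/L.
C = Vt/(Pplat − PEEP) = 375.0 / (19.6 − 10) = 375.0/9.6 = 39.063 mL/cmH2O.
τ = R × C = 6.0 × 0.03906 L/cmH2O = 0.2344 s.
Fraction remaining = e^(−Te/τ) = e^(−0.28/0.2344) = 0.3028; trapped volume = 375.0 × 0.3028 = 113.55 mL.
Additional alveolar pressure from trapping ≈ V_trapped / C = 113.55 / 39.063 = 2.907 cmH2O.

2.9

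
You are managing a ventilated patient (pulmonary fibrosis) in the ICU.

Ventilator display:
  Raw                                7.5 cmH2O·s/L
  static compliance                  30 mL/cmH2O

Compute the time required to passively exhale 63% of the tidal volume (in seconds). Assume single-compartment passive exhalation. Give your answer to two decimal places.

τ = R × C = 7.5 × 30 mL/cmH2O = 7.5 × 0.030 L/cmH2O = 0.225 s.
Exhaled fraction f = 1 − e^(−t/τ) → t = −τ·ln(1 − f) = −0.225·ln(0.37) = 0.2237 s.

0.22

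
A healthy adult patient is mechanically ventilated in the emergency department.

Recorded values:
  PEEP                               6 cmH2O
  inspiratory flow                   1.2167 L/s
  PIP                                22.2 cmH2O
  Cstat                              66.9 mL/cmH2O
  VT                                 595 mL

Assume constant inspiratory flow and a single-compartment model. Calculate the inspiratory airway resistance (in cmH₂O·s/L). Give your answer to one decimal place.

6.0

Equation of motion (constant flow): PIP = Vt/C + R·V̇ + PEEP.
R·V̇ = PIP − Vt/C − PEEP = 22.2 − 595/66.9 − 6 = 22.2 − 8.894 − 6 = 7.306 cmH2O.
R = 7.306 / 1.2167 = 6.005 cmH2O·s/L.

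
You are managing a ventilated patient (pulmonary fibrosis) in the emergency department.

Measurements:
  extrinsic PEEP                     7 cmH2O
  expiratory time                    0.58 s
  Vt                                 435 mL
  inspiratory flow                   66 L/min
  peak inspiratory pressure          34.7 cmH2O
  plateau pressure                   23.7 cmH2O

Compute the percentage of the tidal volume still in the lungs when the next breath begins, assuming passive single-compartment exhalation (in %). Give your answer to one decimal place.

Flow: 66 L/min ÷ 60 = 1.1 L/s.
R = (PIP − Pplat)/V̇ = (34.7 − 23.7) / 1.1 = 11.0/1.1 = 10.0 cmH2O·s/L.
C = Vt/(Pplat − PEEP) = 435.0 / (23.7 − 7) = 435.0/16.7 = 26.048 mL/cmH2O.
τ = R × C = 10.0 × 0.02605 L/cmH2O = 0.2605 s.
Fraction remaining at end-expiration = e^(−Te/τ) = e^(−0.58/0.2605) = 0.1079 → 10.79%.

10.8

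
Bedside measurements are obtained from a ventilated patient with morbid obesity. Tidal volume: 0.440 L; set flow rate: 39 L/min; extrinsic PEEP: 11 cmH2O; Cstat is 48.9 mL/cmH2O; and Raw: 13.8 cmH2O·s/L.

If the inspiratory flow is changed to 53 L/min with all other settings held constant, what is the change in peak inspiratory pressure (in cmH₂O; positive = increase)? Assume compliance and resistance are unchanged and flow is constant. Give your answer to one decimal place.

3.2

Flow: 39 L/min ÷ 60 = 0.65 L/s.
New flow: 53 L/min ÷ 60 = 0.8833 L/s.
PIP = Vt/C + R·V̇ + PEEP (constant-flow equation of motion).
Only the resistive term changes: ΔPIP = R × ΔV̇ = 13.8 × (0.8833 − 0.65) = 13.8 × 0.2333 = 3.22 cmH2O.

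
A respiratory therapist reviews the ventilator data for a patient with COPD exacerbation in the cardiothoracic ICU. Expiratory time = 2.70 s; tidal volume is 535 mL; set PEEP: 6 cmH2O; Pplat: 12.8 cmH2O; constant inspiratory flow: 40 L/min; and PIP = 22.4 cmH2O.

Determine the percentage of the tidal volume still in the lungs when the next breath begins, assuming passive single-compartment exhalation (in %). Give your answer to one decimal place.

9.2

Flow: 40 L/min ÷ 60 = 0.6667 L/s.
R = (PIP − Pplat)/V̇ = (22.4 − 12.8) / 0.6667 = 9.6/0.6667 = 14.399 cmH2O·s/L.
C = Vt/(Pplat − PEEP) = 535.0 / (12.8 − 6) = 535.0/6.8 = 78.676 mL/cmH2O.
τ = R × C = 14.399 × 0.07868 L/cmH2O = 1.133 s.
Fraction remaining at end-expiration = e^(−Te/τ) = e^(−2.70/1.133) = 0.09227 → 9.227%.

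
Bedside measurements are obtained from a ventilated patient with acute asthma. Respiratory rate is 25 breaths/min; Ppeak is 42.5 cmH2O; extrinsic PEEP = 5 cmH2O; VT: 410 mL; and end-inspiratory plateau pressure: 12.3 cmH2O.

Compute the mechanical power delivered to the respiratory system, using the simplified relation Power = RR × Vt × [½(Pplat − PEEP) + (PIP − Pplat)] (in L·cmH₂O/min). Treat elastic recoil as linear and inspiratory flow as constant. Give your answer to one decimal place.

Per-breath work = Vt × [½(Pplat−PEEP) + (PIP−Pplat)] = 0.410 × [0.5×7.3 + 30.2] = 0.410 × 33.85 = 13.879 L·cmH2O.
Power = 25 × 13.879 = 346.98 L·cmH2O/min.

347.0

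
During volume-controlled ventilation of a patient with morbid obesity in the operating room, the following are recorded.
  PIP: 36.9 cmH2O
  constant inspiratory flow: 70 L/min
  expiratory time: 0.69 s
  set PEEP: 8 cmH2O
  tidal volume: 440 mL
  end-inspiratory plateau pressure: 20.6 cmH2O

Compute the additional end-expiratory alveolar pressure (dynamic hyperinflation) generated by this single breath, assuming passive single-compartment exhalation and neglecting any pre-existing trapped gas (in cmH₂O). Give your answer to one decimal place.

3.1

Flow: 70 L/min ÷ 60 = 1.1667 L/s.
R = (PIP − Pplat)/V̇ = (36.9 − 20.6) / 1.1667 = 16.3/1.1667 = 13.971 cmH2O·s/L.
C = Vt/(Pplat − PEEP) = 440.0 / (20.6 − 8) = 440.0/12.6 = 34.921 mL/cmH2O.
τ = R × C = 13.971 × 0.03492 L/cmH2O = 0.4879 s.
Fraction remaining = e^(−Te/τ) = e^(−0.69/0.4879) = 0.2431; trapped volume = 440.0 × 0.2431 = 106.96 mL.
Additional alveolar pressure from trapping ≈ V_trapped / C = 106.96 / 34.921 = 3.063 cmH2O.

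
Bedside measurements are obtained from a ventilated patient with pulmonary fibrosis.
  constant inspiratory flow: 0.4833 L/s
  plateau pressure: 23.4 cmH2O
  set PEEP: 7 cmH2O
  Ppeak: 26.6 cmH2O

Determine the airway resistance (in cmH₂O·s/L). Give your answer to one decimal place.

Raw = (PIP − Pplat) / flow = (26.6 − 23.4) / 0.4833 = 3.2 / 0.4833 = 6.621 cmH2O·s/L.

6.6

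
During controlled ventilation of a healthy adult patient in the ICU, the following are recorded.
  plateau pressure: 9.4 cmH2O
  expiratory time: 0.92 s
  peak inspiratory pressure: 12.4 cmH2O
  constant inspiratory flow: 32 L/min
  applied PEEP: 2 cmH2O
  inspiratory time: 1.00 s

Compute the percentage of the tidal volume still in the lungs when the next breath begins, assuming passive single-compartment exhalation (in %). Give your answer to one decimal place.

Flow: 32 L/min ÷ 60 = 0.5333 L/s.
Vt = flow × Ti = 0.5333 L/s × 1.00 s × 1000 mL/L = 533.3 mL.
R = (PIP − Pplat)/V̇ = (12.4 − 9.4) / 0.5333 = 3.0/0.5333 = 5.625 cmH2O·s/L.
C = Vt/(Pplat − PEEP) = 533.3 / (9.4 − 2) = 533.3/7.4 = 72.068 mL/cmH2O.
τ = R × C = 5.625 × 0.07207 L/cmH2O = 0.4054 s.
Fraction remaining at end-expiration = e^(−Te/τ) = e^(−0.92/0.4054) = 0.1034 → 10.34%.

10.3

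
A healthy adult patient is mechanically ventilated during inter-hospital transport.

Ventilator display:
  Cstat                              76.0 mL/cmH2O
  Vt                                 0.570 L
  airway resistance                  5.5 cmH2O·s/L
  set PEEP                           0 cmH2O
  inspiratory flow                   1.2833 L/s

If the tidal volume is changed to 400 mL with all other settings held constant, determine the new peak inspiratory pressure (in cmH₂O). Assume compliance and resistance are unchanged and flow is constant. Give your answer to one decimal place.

12.3

PIP = Vt/C + R·V̇ + PEEP (constant-flow equation of motion).
Only the elastic term changes: ΔPIP = ΔVt / C = (400 − 570) / 76.0 = -2.237 cmH2O.
Original PIP = 570/76.0 + 5.5×1.2833 + 0 = 14.558 cmH2O; new PIP = 14.558 + (-2.237) = 12.321 cmH2O.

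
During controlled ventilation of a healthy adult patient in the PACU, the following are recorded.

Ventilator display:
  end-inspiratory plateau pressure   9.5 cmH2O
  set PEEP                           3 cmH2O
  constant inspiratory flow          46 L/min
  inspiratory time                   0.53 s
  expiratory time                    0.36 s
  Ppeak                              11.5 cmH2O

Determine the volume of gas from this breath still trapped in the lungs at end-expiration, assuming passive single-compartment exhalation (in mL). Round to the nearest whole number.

45

Flow: 46 L/min ÷ 60 = 0.7667 L/s.
Vt = flow × Ti = 0.7667 L/s × 0.53 s × 1000 mL/L = 406.35 mL.
R = (PIP − Pplat)/V̇ = (11.5 − 9.5) / 0.7667 = 2.0/0.7667 = 2.609 cmH2O·s/L.
C = Vt/(Pplat − PEEP) = 406.35 / (9.5 − 3) = 406.35/6.5 = 62.515 mL/cmH2O.
τ = R × C = 2.609 × 0.06252 L/cmH2O = 0.1631 s.
Fraction remaining = e^(−Te/τ) = e^(−0.36/0.1631) = 0.11.
Trapped volume = 406.35 × 0.11 = 44.699 mL.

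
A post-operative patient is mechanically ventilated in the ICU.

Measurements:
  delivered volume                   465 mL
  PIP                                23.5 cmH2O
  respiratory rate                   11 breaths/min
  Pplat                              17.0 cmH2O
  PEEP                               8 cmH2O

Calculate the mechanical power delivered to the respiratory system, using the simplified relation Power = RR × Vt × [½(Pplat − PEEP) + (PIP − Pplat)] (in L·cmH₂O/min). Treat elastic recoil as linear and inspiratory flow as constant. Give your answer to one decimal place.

56.3

Per-breath work = Vt × [½(Pplat−PEEP) + (PIP−Pplat)] = 0.465 × [0.5×9.0 + 6.5] = 0.465 × 11.0 = 5.115 L·cmH2O.
Power = 11 × 5.115 = 56.265 L·cmH2O/min.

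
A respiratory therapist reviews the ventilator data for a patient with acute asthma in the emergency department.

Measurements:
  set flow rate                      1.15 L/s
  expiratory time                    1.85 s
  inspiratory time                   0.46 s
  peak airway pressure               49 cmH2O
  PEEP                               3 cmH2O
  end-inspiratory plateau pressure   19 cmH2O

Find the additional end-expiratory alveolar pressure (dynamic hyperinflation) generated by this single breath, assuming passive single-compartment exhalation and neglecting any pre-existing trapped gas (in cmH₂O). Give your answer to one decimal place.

1.9

Vt = flow × Ti = 1.15 L/s × 0.46 s × 1000 mL/L = 529.0 mL.
R = (PIP − Pplat)/V̇ = (49 − 19) / 1.15 = 30.0/1.15 = 26.087 cmH2O·s/L.
C = Vt/(Pplat − PEEP) = 529.0 / (19 − 3) = 529.0/16.0 = 33.063 mL/cmH2O.
τ = R × C = 26.087 × 0.03306 L/cmH2O = 0.8624 s.
Fraction remaining = e^(−Te/τ) = e^(−1.85/0.8624) = 0.117; trapped volume = 529.0 × 0.117 = 61.893 mL.
Additional alveolar pressure from trapping ≈ V_trapped / C = 61.893 / 33.063 = 1.872 cmH2O.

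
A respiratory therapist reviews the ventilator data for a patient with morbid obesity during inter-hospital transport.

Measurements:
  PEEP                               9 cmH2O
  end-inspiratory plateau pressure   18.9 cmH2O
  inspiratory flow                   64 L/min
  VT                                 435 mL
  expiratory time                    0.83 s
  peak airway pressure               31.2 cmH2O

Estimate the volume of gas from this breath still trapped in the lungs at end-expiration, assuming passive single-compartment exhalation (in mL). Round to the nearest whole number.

85

Flow: 64 L/min ÷ 60 = 1.0667 L/s.
R = (PIP − Pplat)/V̇ = (31.2 − 18.9) / 1.0667 = 12.3/1.0667 = 11.531 cmH2O·s/L.
C = Vt/(Pplat − PEEP) = 435.0 / (18.9 − 9) = 435.0/9.9 = 43.939 mL/cmH2O.
τ = R × C = 11.531 × 0.04394 L/cmH2O = 0.5067 s.
Fraction remaining = e^(−Te/τ) = e^(−0.83/0.5067) = 0.1944.
Trapped volume = 435.0 × 0.1944 = 84.564 mL.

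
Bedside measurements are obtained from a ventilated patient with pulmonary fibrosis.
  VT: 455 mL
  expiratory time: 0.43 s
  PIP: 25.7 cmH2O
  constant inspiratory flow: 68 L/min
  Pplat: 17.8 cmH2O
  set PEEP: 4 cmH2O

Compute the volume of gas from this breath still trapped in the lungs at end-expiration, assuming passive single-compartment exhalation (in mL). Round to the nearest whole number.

70

Flow: 68 L/min ÷ 60 = 1.1333 L/s.
R = (PIP − Pplat)/V̇ = (25.7 − 17.8) / 1.1333 = 7.9/1.1333 = 6.971 cmH2O·s/L.
C = Vt/(Pplat − PEEP) = 455.0 / (17.8 − 4) = 455.0/13.8 = 32.971 mL/cmH2O.
τ = R × C = 6.971 × 0.03297 L/cmH2O = 0.2298 s.
Fraction remaining = e^(−Te/τ) = e^(−0.43/0.2298) = 0.1539.
Trapped volume = 455.0 × 0.1539 = 70.025 mL.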